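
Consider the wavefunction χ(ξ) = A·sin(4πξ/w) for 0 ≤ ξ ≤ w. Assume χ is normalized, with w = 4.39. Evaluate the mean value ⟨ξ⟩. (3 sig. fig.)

⟨ξ⟩ ≈ 2.20

⟨ξ⟩ = ∫ ξ |χ|² dξ over the full domain.
Since the A² factors cancel between numerator and denominator, ⟨ξ⟩ = w/2.
With w = 4.39, ⟨ξ⟩ = 2.195.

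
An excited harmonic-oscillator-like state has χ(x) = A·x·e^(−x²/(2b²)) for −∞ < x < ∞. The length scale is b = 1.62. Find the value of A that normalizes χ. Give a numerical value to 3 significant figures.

The normalization condition is ∫|χ|² dx = 1 from −∞ to ∞.
Carrying out the integral gives A² · √(π)·b^3/2.
Setting this equal to 1 gives A² = 1/(√(π)·b^3/2).
Plugging in b = 1.62 yields A = 0.5152.

A ≈ 0.515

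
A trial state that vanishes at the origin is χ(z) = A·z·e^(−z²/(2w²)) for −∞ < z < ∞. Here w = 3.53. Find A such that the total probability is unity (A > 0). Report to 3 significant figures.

Normalization requires ∫|χ|² dz = 1, integrated from −∞ to ∞.
∫|χ|² dz = A²·(√(π)·w^3/2).
Hence A² = 1/[√(π)·w^3/2].
Plugging in w = 3.53 yields A = 0.1602.

A ≈ 0.160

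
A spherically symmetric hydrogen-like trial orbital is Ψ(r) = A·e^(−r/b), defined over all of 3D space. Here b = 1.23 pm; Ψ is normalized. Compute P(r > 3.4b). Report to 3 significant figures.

Integrate the radial probability density 4πr²|Ψ|² over r > 3.4b.
A² is fixed by ∫₀^∞ 4πr²|Ψ|² dr = 1, i.e. A² = (π·b^3)^(−1).
Substituting u = r/b, A², 4π and the length scale all cancel in the ratio: P = ∫_{3.4}^{∞} u^2·e^(-2·u) du / ∫_{0}^{∞} u^2·e^(-2·u) du.
An antiderivative of u^2·e^(-2·u) is -(2·u^2 + 2·u + 1)·e^(-2·u)/4; evaluating from 3.4 to ∞ gives 773·e^(-34/5)/100, while the full integral is 1/4.
This evaluates to P = 0.03444.

P ≈ 0.0344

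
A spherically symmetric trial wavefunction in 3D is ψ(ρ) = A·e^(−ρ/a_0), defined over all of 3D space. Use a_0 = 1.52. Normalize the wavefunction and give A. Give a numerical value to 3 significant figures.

Require ∫ |ψ|² 4πρ² dρ = 1 over the whole domain.
(Spherical symmetry: dV = 4πρ² dρ.)
With ∫₀^∞ ρ^2 e^(−αρ) dρ = 2!/α^3, with ψ = A·e^(−ρ/a_0), the integral evaluates to A²·[π·a_0^3].
Plugging in a_0 = 1.52 yields A = 0.3011.

A ≈ 0.301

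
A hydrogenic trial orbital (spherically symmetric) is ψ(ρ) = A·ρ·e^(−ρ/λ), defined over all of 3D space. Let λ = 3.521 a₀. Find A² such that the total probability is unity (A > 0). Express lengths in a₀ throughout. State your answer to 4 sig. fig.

A^2 ≈ 0.0001961 a₀^(-5)

Normalization requires ∫|ψ|² 4πρ² dρ = 1, integrated from 0 to ∞.
In 3D with spherical symmetry the volume element is 4πρ² dρ.
The integral (without the A² prefactor) comes out to 3·π·λ^5.
So A² = (3·π·λ^5)^(−1).
Substituting λ = 3.521 gives A² = 0.00019606, so A = 0.014002.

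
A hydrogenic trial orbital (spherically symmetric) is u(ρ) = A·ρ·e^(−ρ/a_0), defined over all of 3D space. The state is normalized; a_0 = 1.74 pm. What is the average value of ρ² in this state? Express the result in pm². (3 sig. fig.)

⟨ρ²⟩ = ∫ ρ^2 |u|² 4πρ² dρ over the full domain.
Recall ∫₀^∞ ρ^m e^(−ρ/β) dρ = m!·β^(m+1), the ratio of the moment integral to the normalization integral gives ⟨ρ²⟩ = 15·a_0^2/2.
With a_0 = 1.74, ⟨ρ^2⟩ = 22.71.

⟨ρ^2⟩ ≈ 22.7 pm^2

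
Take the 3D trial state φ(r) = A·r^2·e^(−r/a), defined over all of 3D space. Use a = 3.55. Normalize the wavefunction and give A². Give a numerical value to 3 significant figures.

A^2 ≈ 0.00000199

Require ∫ |φ|² 4πr² dr = 1 over the whole domain.
(Spherical symmetry: dV = 4πr² dr.)
With ∫₀^∞ r^6 e^(−αr) dr = 6!/α^7, ∫|φ|² 4πr² dr = A²·(45·π·a^7/2).
Setting this equal to 1 gives A² = 1/(45·π·a^7/2).
Plugging in a = 3.55 yields A = 0.001411.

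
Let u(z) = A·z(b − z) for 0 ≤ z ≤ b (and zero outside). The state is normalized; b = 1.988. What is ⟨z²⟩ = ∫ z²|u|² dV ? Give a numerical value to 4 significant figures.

⟨z^2⟩ ≈ 1.129

⟨z²⟩ = ∫ z^2 |u|² dz over the full domain.
Since the A² factors cancel between numerator and denominator, ⟨z²⟩ = 2·b^2/7.
With b = 1.988, ⟨z^2⟩ = 1.1292.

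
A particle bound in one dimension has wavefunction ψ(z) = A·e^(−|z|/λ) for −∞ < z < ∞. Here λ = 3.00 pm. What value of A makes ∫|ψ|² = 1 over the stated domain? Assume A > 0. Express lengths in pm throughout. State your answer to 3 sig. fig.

A ≈ 0.577 pm^(-1/2)

The normalization condition is ∫|ψ|² dz = 1 from −∞ to ∞.
Recall ∫₀^∞ z^m e^(−z/β) dz = m!·β^(m+1), with ψ = A·e^(−|z|/λ), the integral evaluates to A²·[λ].
So A² = (λ)^(−1).
Substituting λ = 3.00 gives A² = 0.3333, so A = 0.5774.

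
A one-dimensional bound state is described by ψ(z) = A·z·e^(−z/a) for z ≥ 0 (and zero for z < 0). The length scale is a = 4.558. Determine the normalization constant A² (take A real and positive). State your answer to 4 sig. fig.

A^2 ≈ 0.04224

The normalization condition is ∫|ψ|² dz = 1 from 0 to ∞.
Using ∫₀^∞ zⁿ e^(−αz) dz = n!/αⁿ⁺¹, with ψ = A·z·e^(−z/a), the integral evaluates to A²·[a^3/4].
So A² = (a^3/4)^(−1).
With a = 4.558: A² = 0.042241 and A = 0.20553.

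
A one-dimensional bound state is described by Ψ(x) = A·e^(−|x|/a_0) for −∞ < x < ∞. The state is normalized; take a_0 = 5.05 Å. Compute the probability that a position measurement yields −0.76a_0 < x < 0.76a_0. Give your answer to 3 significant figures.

P ≈ 0.781

|Ψ|² is the probability density, so P = ∫_{−0.76a_0}^{0.76a_0} |Ψ|² dx.
Since A² = 1/(a_0), this is the region integral divided by the full normalization integral.
Both integrals are even about x = 0, so only the x ≥ 0 halves are needed (the factors of 2 cancel). In terms of u = x/a_0 (A² and the length scale cancel between numerator and denominator), P = [∫_{0}^{0.76} e^(-2·u) du] / [∫_{0}^{∞} e^(-2·u) du].
Using ∫ e^(-2·u) du = -e^(-2·u)/2, the numerator is 1/2 - e^(-38/25)/2 and the denominator is 1/2.
Taking the ratio, P = 0.7813.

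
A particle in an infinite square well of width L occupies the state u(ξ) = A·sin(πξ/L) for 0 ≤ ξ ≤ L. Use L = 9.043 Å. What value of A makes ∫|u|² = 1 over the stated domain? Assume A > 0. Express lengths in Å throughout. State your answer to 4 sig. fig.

Require ∫ |u|² dξ = 1 over the whole domain.
Carrying out the integral gives A² · L/2.
Setting this equal to 1 gives A² = 1/(L/2).
Substituting L = 9.043 gives A² = 0.22117, so A = 0.47028.

A ≈ 0.4703 Å^(-1/2)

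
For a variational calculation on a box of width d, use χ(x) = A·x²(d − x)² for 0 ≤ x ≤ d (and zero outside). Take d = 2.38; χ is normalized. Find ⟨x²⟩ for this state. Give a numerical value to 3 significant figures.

By definition ⟨x²⟩ = ∫ x^2 |χ(x)|² dx.
Evaluating both integrals, ⟨x²⟩ = 3·d^2/11.
Putting d = 2.38 gives 1.545.

⟨x^2⟩ ≈ 1.54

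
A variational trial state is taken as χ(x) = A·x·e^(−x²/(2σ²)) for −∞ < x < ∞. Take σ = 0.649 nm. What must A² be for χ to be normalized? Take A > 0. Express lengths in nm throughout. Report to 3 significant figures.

The normalization condition is ∫|χ|² dx = 1 from −∞ to ∞.
With χ = A·x·e^(−x²/(2σ²)), the integral evaluates to A²·[√(π)·σ^3/2].
So A² = (√(π)·σ^3/2)^(−1).
Substituting σ = 0.649 gives A² = 4.128, so A = 2.032.

A^2 ≈ 4.13 nm^(-3)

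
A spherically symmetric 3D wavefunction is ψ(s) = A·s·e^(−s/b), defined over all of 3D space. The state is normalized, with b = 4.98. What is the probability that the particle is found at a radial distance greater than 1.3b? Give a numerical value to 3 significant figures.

Integrate the radial probability density 4πs²|ψ|² over s > 1.3b.
The full normalization integral is A²·[3·π·b^5] = 1, fixing A².
In terms of u = s/b (A², 4π and the length scale all cancel between numerator and denominator), P = [∫_{1.3}^{∞} u^4·e^(-2·u) du] / [∫_{0}^{∞} u^4·e^(-2·u) du].
With ∫ u^4·e^(-2·u) du = -(u^4/2 + u^3 + 3·u^2/2 + 3·u/2 + 3/4)·e^(-2·u) + C, the region integral is ≈ 0.65807 and the full one is 3/4.
Taking the ratio yields P = 0.8774.

P ≈ 0.877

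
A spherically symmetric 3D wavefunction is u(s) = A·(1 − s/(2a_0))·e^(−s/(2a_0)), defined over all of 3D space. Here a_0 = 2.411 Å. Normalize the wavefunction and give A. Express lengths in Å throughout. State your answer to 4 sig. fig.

A ≈ 0.05328 Å^(-3/2)

We need A² ∫|f|² 4πs² ds = 1, taking the integral from 0 to ∞.
The integral (without the A² prefactor) comes out to 8·π·a_0^3.
Hence A² = 1/[8·π·a_0^3].
Substituting a_0 = 2.411 gives A² = 0.0028390, so A = 0.053282.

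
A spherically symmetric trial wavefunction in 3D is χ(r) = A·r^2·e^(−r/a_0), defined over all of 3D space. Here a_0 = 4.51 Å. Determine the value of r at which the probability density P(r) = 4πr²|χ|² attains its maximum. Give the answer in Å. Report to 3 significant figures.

r ≈ 13.5 Å

Set d/dr [P(r) = 4πr²|χ|²] = 0 and solve for r > 0.
This gives r = 3·a_0.
With a_0 = 4.51, the most probable radial distance is 13.53 Å.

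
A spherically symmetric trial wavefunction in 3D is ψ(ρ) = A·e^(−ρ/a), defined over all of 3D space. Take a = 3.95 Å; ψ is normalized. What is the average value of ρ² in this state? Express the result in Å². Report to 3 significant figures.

⟨ρ^2⟩ ≈ 46.8 Å^2

The expectation value is the |ψ|²-weighted average of ρ^2: ∫ ρ^2|ψ|² 4πρ² dρ.
Evaluating both integrals, ⟨ρ²⟩ = 3·a^2.
With a = 3.95, ⟨ρ^2⟩ = 46.81.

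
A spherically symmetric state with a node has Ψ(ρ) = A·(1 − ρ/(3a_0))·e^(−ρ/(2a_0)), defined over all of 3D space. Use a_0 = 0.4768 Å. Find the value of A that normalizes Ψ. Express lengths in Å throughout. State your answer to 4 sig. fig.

A ≈ 1.049 Å^(-3/2)

Normalization requires ∫|Ψ|² 4πρ² dρ = 1, integrated from 0 to ∞.
In 3D with spherical symmetry the volume element is 4πρ² dρ.
With ∫₀^∞ ρ^4 e^(−αρ) dρ = 4!/α^5, ∫|Ψ|² 4πρ² dρ = A²·(8·π·a_0^3/3).
Setting this equal to 1 gives A² = 1/(8·π·a_0^3/3).
Substituting a_0 = 0.4768 gives A² = 1.1012, so A = 1.0494.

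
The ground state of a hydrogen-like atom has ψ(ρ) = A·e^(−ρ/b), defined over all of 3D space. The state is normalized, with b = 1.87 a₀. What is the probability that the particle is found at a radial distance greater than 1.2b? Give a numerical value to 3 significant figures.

With dV = 4πρ²dρ, the probability is ∫|ψ|² dV over ρ > 1.2b.
The full normalization integral is A²·[π·b^3] = 1, fixing A².
In terms of u = ρ/b (A², 4π and the length scale all cancel between numerator and denominator), P = [∫_{1.2}^{∞} u^2·e^(-2·u) du] / [∫_{0}^{∞} u^2·e^(-2·u) du].
With ∫ u^2·e^(-2·u) du = -(2·u^2 + 2·u + 1)·e^(-2·u)/4 + C, the region integral is 157·e^(-12/5)/100 and the full one is 1/4.
The region integral divided by the full integral gives P = 0.5697.

P ≈ 0.570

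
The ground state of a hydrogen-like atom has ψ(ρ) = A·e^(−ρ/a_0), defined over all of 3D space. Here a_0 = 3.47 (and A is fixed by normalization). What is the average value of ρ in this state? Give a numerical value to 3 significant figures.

⟨ρ⟩ ≈ 5.21

The expectation value is the |ψ|²-weighted average of ρ: ∫ ρ|ψ|² 4πρ² dρ.
The ratio of the moment integral to the normalization integral gives ⟨ρ⟩ = 3·a_0/2.
Putting a_0 = 3.47 gives 5.205.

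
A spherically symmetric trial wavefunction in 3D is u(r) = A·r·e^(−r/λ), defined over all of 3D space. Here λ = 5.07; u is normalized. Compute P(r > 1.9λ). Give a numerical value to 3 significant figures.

P ≈ 0.668

P = ∫ |u|² 4πr² dr over r > 1.9λ.
The full normalization integral is A²·[3·π·λ^5] = 1, fixing A².
Let t = r/λ; then A², 4π and the length scale all cancel, so P = ∫_{1.9}^{∞} t^4·e^(-2·t) dt ÷ ∫_{0}^{∞} t^4·e^(-2·t) dt.
Using ∫ t^4·e^(-2·t) dt = -(t^4/2 + t^3 + 3·t^2/2 + 3·t/2 + 3/4)·e^(-2·t), the numerator is ≈ 0.50088 and the denominator is 3/4.
This evaluates to P = 0.6678.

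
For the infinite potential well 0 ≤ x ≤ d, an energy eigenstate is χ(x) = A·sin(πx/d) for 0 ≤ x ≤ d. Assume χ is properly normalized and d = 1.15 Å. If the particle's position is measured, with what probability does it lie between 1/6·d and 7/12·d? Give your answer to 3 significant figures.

P ≈ 0.634

The probability is P = ∫ |χ|² dx over [1/6·d, 7/12·d].
Since A² = 1/(d/2), this is the region integral divided by the full normalization integral.
Let u = x/d; then A² and the length scale cancel, so P = ∫_{1/6}^{7/12} sin(π·u)^2 du ÷ ∫_{0}^{1} sin(π·u)^2 du.
With ∫ sin(π·u)^2 du = u/2 - sin(2·π·u)/(4·π) + C, the region integral is 1/(8·π) + √(3)/(8·π) + 5/24 and the full one is 1/2.
Evaluating gives P = (3 + 3·√(3) + 5·π)/(12·π).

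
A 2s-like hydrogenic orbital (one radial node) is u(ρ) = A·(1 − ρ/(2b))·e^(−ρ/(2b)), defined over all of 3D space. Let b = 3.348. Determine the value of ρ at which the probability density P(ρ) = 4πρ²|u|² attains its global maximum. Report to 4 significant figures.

ρ ≈ 17.53

Set d/dρ [P(ρ) = 4πρ²|u|²] = 0 and solve for ρ > 0.
Solving yields ρ = b·(√(5) + 3).
With b = 3.348, the most probable radial distance is 17.530.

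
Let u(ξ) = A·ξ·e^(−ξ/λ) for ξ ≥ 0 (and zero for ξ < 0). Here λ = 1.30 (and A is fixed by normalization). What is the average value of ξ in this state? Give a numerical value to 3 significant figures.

The expectation value is the |u|²-weighted average of ξ: ∫ ξ|u|² dξ.
With ∫₀^∞ ξ^3 e^(−αξ) dξ = 3!/α^4, the ratio of the moment integral to the normalization integral gives ⟨ξ⟩ = 3·λ/2.
With λ = 1.30, ⟨ξ⟩ = 1.950.

⟨ξ⟩ ≈ 1.95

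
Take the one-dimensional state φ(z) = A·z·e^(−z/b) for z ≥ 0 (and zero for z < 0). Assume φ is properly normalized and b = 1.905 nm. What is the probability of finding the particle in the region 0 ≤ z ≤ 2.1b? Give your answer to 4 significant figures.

P = ∫_{0}^{2.1b} |φ(z)|² dz.
The normalization integral ∫|φ|²dz over the whole domain equals b^3/4·A², and A² cancels in the ratio.
Substituting u = z/b, A² and the length scale cancel in the ratio: P = ∫_{0}^{2.1} u^2·e^(-2·u) du / ∫_{0}^{∞} u^2·e^(-2·u) du.
With ∫ u^2·e^(-2·u) du = -(2·u^2 + 2·u + 1)·e^(-2·u)/4 + C, the region integral is 1/4 - 701·e^(-21/5)/200 and the full one is 1/4.
The result is P = 0.78976.

P ≈ 0.7898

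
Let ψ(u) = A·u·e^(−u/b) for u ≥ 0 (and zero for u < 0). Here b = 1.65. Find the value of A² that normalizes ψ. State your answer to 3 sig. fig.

A^2 ≈ 0.890

We need A² ∫|f|² du = 1, taking the integral from 0 to ∞.
∫|ψ|² du = A²·(b^3/4).
So A² = (b^3/4)^(−1).
Plugging in b = 1.65 yields A = 0.9436.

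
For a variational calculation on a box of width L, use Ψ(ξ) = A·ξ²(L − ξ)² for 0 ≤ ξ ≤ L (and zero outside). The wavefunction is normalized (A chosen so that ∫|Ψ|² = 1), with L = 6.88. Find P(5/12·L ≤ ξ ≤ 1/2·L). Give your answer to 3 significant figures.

P ≈ 0.198

The probability is P = ∫ |Ψ|² dξ over [5/12·L, 1/2·L].
With A² fixed by ∫|Ψ|² = 1, i.e. A² = (L^9/630)^(−1), substitute and integrate.
Substituting u = ξ/L, A² and the length scale cancel in the ratio: P = ∫_{5/12}^{1/2} u^4·(1 - u)^4 du / ∫_{0}^{1} u^4·(1 - u)^4 du.
With ∫ u^4·(1 - u)^4 du = u^5·(70·u^4 - 315·u^3 + 540·u^2 - 420·u + 126)/630 + C, the region integral is ≈ 0.00031376 and the full one is 1/630.
Taking the ratio, P = 0.1977.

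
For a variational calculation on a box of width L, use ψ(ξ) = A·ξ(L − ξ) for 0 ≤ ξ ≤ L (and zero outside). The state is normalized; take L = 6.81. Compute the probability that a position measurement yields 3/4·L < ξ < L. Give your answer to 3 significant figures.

|ψ|² is the probability density, so P = ∫_{3/4·L}^{L} |ψ|² dξ.
The normalization integral ∫|ψ|²dξ over the whole domain equals L^5/30·A², and A² cancels in the ratio.
Let u = ξ/L; then A² and the length scale cancel, so P = ∫_{3/4}^{1} u^2·(1 - u)^2 du ÷ ∫_{0}^{1} u^2·(1 - u)^2 du.
An antiderivative of u^2·(1 - u)^2 is u^3·(6·u^2 - 15·u + 10)/30; evaluating from 3/4 to 1 gives ≈ 0.0034505, while the full integral is 1/30.
Taking the ratio, P = 53/512.

P ≈ 0.104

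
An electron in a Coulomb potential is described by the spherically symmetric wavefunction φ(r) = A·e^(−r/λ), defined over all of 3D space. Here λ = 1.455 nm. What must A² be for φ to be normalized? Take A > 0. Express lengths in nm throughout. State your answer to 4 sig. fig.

The normalization condition is ∫|φ|² 4πr² dr = 1 from 0 to ∞.
Recall ∫₀^∞ r^m e^(−r/β) dr = m!·β^(m+1), with φ = A·e^(−r/λ), the integral evaluates to A²·[π·λ^3].
Hence A² = 1/[π·λ^3].
Substituting λ = 1.455 gives A² = 0.10334, so A = 0.32146.

A^2 ≈ 0.1033 nm^(-3)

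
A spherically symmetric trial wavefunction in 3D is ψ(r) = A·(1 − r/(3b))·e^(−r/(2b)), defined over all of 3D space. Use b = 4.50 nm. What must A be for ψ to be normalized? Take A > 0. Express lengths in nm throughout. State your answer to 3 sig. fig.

The normalization condition is ∫|ψ|² 4πr² dr = 1 from 0 to ∞.
Using ∫₀^∞ rⁿ e^(−αr) dr = n!/αⁿ⁺¹, carrying out the integral gives A² · 8·π·b^3/3.
Substituting b = 4.50 gives A² = 0.001310, so A = 0.03619.

A ≈ 0.0362 nm^(-3/2)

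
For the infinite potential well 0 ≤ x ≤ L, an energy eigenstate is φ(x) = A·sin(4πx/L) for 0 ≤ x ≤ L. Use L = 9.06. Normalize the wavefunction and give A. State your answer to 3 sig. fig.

A ≈ 0.470

We need A² ∫|f|² dx = 1, taking the integral from 0 to L.
∫|φ|² dx = A²·(L/2).
Plugging in L = 9.06 yields A = 0.4698.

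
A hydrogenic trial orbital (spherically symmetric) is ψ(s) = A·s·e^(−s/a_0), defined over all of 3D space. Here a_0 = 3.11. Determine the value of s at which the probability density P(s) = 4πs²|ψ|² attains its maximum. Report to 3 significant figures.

The maximum of P(s) = 4πs²|ψ|² occurs where its derivative vanishes.
Solving yields s = 2·a_0.
With a_0 = 3.11, the most probable radial distance is 6.220.

s ≈ 6.22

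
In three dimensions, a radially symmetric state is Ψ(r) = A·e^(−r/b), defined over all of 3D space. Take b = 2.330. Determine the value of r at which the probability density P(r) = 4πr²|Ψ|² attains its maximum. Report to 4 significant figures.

Set d/dr [P(r) = 4πr²|Ψ|²] = 0 and solve for r > 0.
Solving yields r = b.
With b = 2.330, the most probable radial distance is 2.3300.

r ≈ 2.330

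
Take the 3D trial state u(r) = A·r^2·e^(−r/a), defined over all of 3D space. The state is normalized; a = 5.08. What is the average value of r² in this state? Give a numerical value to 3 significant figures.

⟨r^2⟩ ≈ 361

By definition ⟨r²⟩ = ∫ r^2 |u(r)|² 4πr² dr.
Recall ∫₀^∞ r^m e^(−r/β) dr = m!·β^(m+1), the ratio of the moment integral to the normalization integral gives ⟨r²⟩ = 14·a^2.
Putting a = 5.08 gives 361.3.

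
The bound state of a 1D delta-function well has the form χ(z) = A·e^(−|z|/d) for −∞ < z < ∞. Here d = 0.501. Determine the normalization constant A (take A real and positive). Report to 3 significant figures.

A ≈ 1.41

Require ∫ |χ|² dz = 1 over the whole domain.
With χ = A·e^(−|z|/d), the integral evaluates to A²·[d].
Hence A² = 1/[d].
Plugging in d = 0.501 yields A = 1.413.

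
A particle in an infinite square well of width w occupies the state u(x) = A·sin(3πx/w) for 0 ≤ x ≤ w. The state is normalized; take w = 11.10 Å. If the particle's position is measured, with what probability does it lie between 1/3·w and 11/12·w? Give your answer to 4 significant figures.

P ≈ 0.6364

P = ∫_{1/3·w}^{11/12·w} |u(x)|² dx.
The normalization integral ∫|u|²dx over the whole domain equals w/2·A², and A² cancels in the ratio.
Let t = x/w; then A² and the length scale cancel, so P = ∫_{1/3}^{11/12} sin(3·π·t)^2 dt ÷ ∫_{0}^{1} sin(3·π·t)^2 dt.
An antiderivative of sin(3·π·t)^2 is t/2 - sin(6·π·t)/(12·π); evaluating from 1/3 to 11/12 gives 1/(12·π) + 7/24, while the full integral is 1/2.
Evaluating gives P = (2 + 7·π)/(12·π).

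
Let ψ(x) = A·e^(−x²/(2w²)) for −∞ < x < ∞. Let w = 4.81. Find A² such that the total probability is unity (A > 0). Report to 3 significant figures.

A^2 ≈ 0.117

Require ∫ |ψ|² dx = 1 over the whole domain.
With ψ = A·e^(−x²/(2w²)), the integral evaluates to A²·[√(π)·w].
With w = 4.81: A² = 0.1173 and A = 0.3425.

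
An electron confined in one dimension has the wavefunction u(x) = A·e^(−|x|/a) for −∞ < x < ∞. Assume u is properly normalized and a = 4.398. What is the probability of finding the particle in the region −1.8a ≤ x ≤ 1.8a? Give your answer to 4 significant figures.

P ≈ 0.9727

P = ∫_{−1.8a}^{1.8a} |u(x)|² dx.
The normalization integral ∫|u|²dx over the whole domain equals a·A², and A² cancels in the ratio.
By symmetry take twice the x ≥ 0 contribution in numerator and denominator; the 2's cancel. In terms of t = x/a (A² and the length scale cancel between numerator and denominator), P = [∫_{0}^{1.8} e^(-2·t) dt] / [∫_{0}^{∞} e^(-2·t) dt].
An antiderivative of e^(-2·t) is -e^(-2·t)/2; evaluating from 0 to 1.8 gives 1/2 - e^(-18/5)/2, while the full integral is 1/2.
The result is P = 0.97268.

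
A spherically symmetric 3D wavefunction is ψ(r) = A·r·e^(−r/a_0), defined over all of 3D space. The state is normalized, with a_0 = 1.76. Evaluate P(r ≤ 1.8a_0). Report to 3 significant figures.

P ≈ 0.294

P = ∫ |ψ|² 4πr² dr over r ≤ 1.8a_0.
A² is fixed by ∫₀^∞ 4πr²|ψ|² dr = 1, i.e. A² = (3·π·a_0^5)^(−1).
In terms of u = r/a_0 (A², 4π and the length scale all cancel between numerator and denominator), P = [∫_{0}^{1.8} u^4·e^(-2·u) du] / [∫_{0}^{∞} u^4·e^(-2·u) du].
With ∫ u^4·e^(-2·u) du = -(u^4/2 + u^3 + 3·u^2/2 + 3·u/2 + 3/4)·e^(-2·u) + C, the region integral is ≈ 0.22017 and the full one is 3/4.
The region integral divided by the full integral gives P = 0.2936.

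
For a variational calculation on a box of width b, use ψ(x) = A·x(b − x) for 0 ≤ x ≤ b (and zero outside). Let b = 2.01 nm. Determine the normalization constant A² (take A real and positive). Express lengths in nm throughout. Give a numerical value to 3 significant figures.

A^2 ≈ 0.914 nm^(-5)

We need A² ∫|f|² dx = 1, taking the integral from 0 to b.
With ψ = A·x(b − x), the integral evaluates to A²·[b^5/30].
Hence A² = 1/[b^5/30].
Substituting b = 2.01 gives A² = 0.9144, so A = 0.9562.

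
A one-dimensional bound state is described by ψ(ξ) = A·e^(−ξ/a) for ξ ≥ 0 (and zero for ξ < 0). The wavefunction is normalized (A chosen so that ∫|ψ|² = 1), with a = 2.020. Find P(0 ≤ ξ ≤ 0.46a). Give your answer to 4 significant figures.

P ≈ 0.6015

The probability is P = ∫ |ψ|² dξ over [0, 0.46a].
Since A² = 1/(a/2), this is the region integral divided by the full normalization integral.
Let u = ξ/a; then A² and the length scale cancel, so P = ∫_{0}^{0.46} e^(-2·u) du ÷ ∫_{0}^{∞} e^(-2·u) du.
With ∫ e^(-2·u) du = -e^(-2·u)/2 + C, the region integral is 1/2 - e^(-23/25)/2 and the full one is 1/2.
The result is P = 0.60148.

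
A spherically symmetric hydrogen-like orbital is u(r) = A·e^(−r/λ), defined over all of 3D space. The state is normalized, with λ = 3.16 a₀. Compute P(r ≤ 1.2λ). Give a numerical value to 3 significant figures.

P ≈ 0.430

With dV = 4πr²dr, the probability is ∫|u|² dV over r ≤ 1.2λ.
Normalization gives A² = 1/(π·λ^3).
In terms of t = r/λ (A², 4π and the length scale all cancel between numerator and denominator), P = [∫_{0}^{1.2} t^2·e^(-2·t) dt] / [∫_{0}^{∞} t^2·e^(-2·t) dt].
With ∫ t^2·e^(-2·t) dt = -(2·t^2 + 2·t + 1)·e^(-2·t)/4 + C, the region integral is 1/4 - 157·e^(-12/5)/100 and the full one is 1/4.
The region integral divided by the full integral gives P = 0.4303.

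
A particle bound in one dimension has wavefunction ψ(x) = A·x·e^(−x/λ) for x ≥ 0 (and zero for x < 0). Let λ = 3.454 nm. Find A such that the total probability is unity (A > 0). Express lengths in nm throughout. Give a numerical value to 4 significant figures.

We need A² ∫|f|² dx = 1, taking the integral from 0 to ∞.
Carrying out the integral gives A² · λ^3/4.
Hence A² = 1/[λ^3/4].
Plugging in λ = 3.454 yields A = 0.31156.

A ≈ 0.3116 nm^(-3/2)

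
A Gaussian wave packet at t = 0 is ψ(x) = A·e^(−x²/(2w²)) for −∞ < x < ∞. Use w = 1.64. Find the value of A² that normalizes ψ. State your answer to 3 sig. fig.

We need A² ∫|f|² dx = 1, taking the integral from −∞ to ∞.
Differentiating ∫e^(−αx²) dx = √(π/α) under α to get the higher moments, with ψ = A·e^(−x²/(2w²)), the integral evaluates to A²·[√(π)·w].
So A² = (√(π)·w)^(−1).
With w = 1.64: A² = 0.3440 and A = 0.5865.

A^2 ≈ 0.344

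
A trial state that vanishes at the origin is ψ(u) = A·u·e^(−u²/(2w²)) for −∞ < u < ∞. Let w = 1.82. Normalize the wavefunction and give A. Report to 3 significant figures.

Normalization requires ∫|ψ|² du = 1, integrated from −∞ to ∞.
With ∫_{−∞}^{∞} u^(2m) e^(−αu²) du = (2m−1)!!·√π / (2^m α^(m+1/2)), ∫|ψ|² du = A²·(√(π)·w^3/2).
So A² = (√(π)·w^3/2)^(−1).
Substituting w = 1.82 gives A² = 0.1872, so A = 0.4326.

A ≈ 0.433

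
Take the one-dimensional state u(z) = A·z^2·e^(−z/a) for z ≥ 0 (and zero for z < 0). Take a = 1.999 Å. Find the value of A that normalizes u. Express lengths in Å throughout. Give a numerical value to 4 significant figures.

Require ∫ |u|² dz = 1 over the whole domain.
∫|u|² dz = A²·(3·a^5/4).
So A² = (3·a^5/4)^(−1).
Substituting a = 1.999 gives A² = 0.041771, so A = 0.20438.

A ≈ 0.2044 Å^(-5/2)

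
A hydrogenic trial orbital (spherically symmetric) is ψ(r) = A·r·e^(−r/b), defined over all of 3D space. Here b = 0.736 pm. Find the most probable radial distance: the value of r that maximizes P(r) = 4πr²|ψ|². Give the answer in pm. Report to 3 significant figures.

Differentiate P(r) = 4πr²|ψ|² with respect to r and set to zero.
This gives r = 2·b.
With b = 0.736, the most probable radial distance is 1.472 pm.

r ≈ 1.47 pm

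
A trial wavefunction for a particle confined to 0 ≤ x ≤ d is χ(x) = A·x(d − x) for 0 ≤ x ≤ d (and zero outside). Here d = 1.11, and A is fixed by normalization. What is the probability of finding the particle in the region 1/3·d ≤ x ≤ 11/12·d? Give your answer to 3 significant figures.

P ≈ 0.785

P = ∫_{1/3·d}^{11/12·d} |χ(x)|² dx.
With A² fixed by ∫|χ|² = 1, i.e. A² = (d^5/30)^(−1), substitute and integrate.
Substituting u = x/d, A² and the length scale cancel in the ratio: P = ∫_{1/3}^{11/12} u^2·(1 - u)^2 du / ∫_{0}^{1} u^2·(1 - u)^2 du.
With ∫ u^2·(1 - u)^2 du = u^3·(6·u^2 - 15·u + 10)/30 + C, the region integral is ≈ 0.026168 and the full one is 1/30.
The result is P = 0.7850.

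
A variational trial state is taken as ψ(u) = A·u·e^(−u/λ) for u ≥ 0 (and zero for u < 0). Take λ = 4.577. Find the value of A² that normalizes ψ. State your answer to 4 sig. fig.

Normalization requires ∫|ψ|² du = 1, integrated from 0 to ∞.
The integral (without the A² prefactor) comes out to λ^3/4.
Hence A² = 1/[λ^3/4].
Plugging in λ = 4.577 yields A = 0.20425.

A^2 ≈ 0.04172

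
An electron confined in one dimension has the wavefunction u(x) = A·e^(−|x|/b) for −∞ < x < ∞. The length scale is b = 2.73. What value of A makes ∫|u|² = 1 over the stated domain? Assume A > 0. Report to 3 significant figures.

A ≈ 0.605

Require ∫ |u|² dx = 1 over the whole domain.
∫|u|² dx = A²·(b).
Hence A² = 1/[b].
Substituting b = 2.73 gives A² = 0.3663, so A = 0.6052.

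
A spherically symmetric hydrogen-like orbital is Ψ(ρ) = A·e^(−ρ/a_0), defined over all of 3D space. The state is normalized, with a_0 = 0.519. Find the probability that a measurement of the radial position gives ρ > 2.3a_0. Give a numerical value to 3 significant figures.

P ≈ 0.163

With dV = 4πρ²dρ, the probability is ∫|Ψ|² dV over ρ > 2.3a_0.
The full normalization integral is A²·[π·a_0^3] = 1, fixing A².
Let u = ρ/a_0; then A², 4π and the length scale all cancel, so P = ∫_{2.3}^{∞} u^2·e^(-2·u) du ÷ ∫_{0}^{∞} u^2·e^(-2·u) du.
With ∫ u^2·e^(-2·u) du = -(2·u^2 + 2·u + 1)·e^(-2·u)/4 + C, the region integral is 809·e^(-23/5)/200 and the full one is 1/4.
Taking the ratio yields P = 0.1626.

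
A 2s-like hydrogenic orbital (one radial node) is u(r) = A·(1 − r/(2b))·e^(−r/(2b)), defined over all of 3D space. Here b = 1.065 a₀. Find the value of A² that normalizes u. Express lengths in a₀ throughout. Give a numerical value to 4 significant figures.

A^2 ≈ 0.03294 a₀^(-3)

The normalization condition is ∫|u|² 4πr² dr = 1 from 0 to ∞.
(Spherical symmetry: dV = 4πr² dr.)
Carrying out the integral gives A² · 8·π·b^3.
Hence A² = 1/[8·π·b^3].
Substituting b = 1.065 gives A² = 0.032939, so A = 0.18149.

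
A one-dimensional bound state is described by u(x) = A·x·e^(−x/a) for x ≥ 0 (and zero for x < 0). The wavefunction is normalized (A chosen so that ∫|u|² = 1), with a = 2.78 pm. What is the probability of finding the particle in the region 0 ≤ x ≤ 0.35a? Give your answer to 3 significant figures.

P ≈ 0.0341

P = ∫_{0}^{0.35a} |u(x)|² dx.
Since A² = 1/(a^3/4), this is the region integral divided by the full normalization integral.
In terms of t = x/a (A² and the length scale cancel between numerator and denominator), P = [∫_{0}^{0.35} t^2·e^(-2·t) dt] / [∫_{0}^{∞} t^2·e^(-2·t) dt].
With ∫ t^2·e^(-2·t) dt = -(2·t^2 + 2·t + 1)·e^(-2·t)/4 + C, the region integral is 1/4 - 389·e^(-7/10)/800 and the full one is 1/4.
This works out to P = 0.03414.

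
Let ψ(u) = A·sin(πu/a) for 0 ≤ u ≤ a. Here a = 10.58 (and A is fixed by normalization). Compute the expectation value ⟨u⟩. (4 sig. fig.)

⟨u⟩ ≈ 5.290

The expectation value is the |ψ|²-weighted average of u: ∫ u|ψ|² du.
Evaluating both integrals, ⟨u⟩ = a/2.
With a = 10.58, ⟨u⟩ = 5.2900.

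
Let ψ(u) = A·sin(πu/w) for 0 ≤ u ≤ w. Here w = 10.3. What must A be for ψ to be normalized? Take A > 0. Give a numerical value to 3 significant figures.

A ≈ 0.441

Normalization requires ∫|ψ|² du = 1, integrated from 0 to w.
The integral (without the A² prefactor) comes out to w/2.
Hence A² = 1/[w/2].
Plugging in w = 10.3 yields A = 0.4407.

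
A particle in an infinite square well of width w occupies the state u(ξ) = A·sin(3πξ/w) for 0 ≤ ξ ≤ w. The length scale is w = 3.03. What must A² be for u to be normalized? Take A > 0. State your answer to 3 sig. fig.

A^2 ≈ 0.660

Require ∫ |u|² dξ = 1 over the whole domain.
With u = A·sin(3πξ/w), the integral evaluates to A²·[w/2].
Plugging in w = 3.03 yields A = 0.8124.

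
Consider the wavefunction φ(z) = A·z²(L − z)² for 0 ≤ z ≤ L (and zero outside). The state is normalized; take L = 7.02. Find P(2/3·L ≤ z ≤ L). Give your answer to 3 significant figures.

P ≈ 0.145

P = ∫_{2/3·L}^{L} |φ(z)|² dz.
The normalization integral ∫|φ|²dz over the whole domain equals L^9/630·A², and A² cancels in the ratio.
Substituting u = z/L, A² and the length scale cancel in the ratio: P = ∫_{2/3}^{1} u^4·(1 - u)^4 du / ∫_{0}^{1} u^4·(1 - u)^4 du.
An antiderivative of u^4·(1 - u)^4 is u^5·(70·u^4 - 315·u^3 + 540·u^2 - 420·u + 126)/630; evaluating from 2/3 to 1 gives ≈ 0.00022991, while the full integral is 1/630.
The result is P = 0.1448.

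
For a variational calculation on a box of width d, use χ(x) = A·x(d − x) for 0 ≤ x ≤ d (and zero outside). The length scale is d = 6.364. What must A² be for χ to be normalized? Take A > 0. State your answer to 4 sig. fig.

The normalization condition is ∫|χ|² dx = 1 from 0 to d.
Carrying out the integral gives A² · d^5/30.
So A² = (d^5/30)^(−1).
With d = 6.364: A² = 0.0028739 and A = 0.053609.

A^2 ≈ 0.002874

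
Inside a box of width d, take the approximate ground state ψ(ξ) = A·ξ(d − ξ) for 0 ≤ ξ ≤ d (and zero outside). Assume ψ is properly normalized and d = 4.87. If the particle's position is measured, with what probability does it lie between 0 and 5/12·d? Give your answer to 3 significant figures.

The probability is P = ∫ |ψ|² dξ over [0, 5/12·d].
Since A² = 1/(d^5/30), this is the region integral divided by the full normalization integral.
Let u = ξ/d; then A² and the length scale cancel, so P = ∫_{0}^{5/12} u^2·(1 - u)^2 du ÷ ∫_{0}^{1} u^2·(1 - u)^2 du.
Using ∫ u^2·(1 - u)^2 du = u^3·(6·u^2 - 15·u + 10)/30, the numerator is ≈ 0.011554 and the denominator is 1/30.
Evaluating gives P = 0.3466.

P ≈ 0.347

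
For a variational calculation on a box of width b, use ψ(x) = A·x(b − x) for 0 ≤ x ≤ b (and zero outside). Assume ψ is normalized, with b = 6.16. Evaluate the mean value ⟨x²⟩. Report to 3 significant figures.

⟨x²⟩ = ∫ x^2 |ψ|² dx over the full domain.
Expanding the polynomial and integrating term by term, the ratio of the moment integral to the normalization integral gives ⟨x²⟩ = 2·b^2/7.
With b = 6.16, ⟨x^2⟩ = 10.84.

⟨x^2⟩ ≈ 10.8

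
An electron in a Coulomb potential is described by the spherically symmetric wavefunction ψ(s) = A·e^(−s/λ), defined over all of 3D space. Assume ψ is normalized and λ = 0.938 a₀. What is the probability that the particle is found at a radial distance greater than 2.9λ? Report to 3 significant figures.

P ≈ 0.0715

P = ∫ |ψ|² 4πs² ds over s > 2.9λ.
The full normalization integral is A²·[π·λ^3] = 1, fixing A².
Let u = s/λ; then A², 4π and the length scale all cancel, so P = ∫_{2.9}^{∞} u^2·e^(-2·u) du ÷ ∫_{0}^{∞} u^2·e^(-2·u) du.
With ∫ u^2·e^(-2·u) du = -(2·u^2 + 2·u + 1)·e^(-2·u)/4 + C, the region integral is 1181·e^(-29/5)/200 and the full one is 1/4.
Taking the ratio yields P = 0.07151.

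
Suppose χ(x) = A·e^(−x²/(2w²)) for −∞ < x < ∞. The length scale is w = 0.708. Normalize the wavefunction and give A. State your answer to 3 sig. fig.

A ≈ 0.893

Normalization requires ∫|χ|² dx = 1, integrated from −∞ to ∞.
Differentiating ∫e^(−αx²) dx = √(π/α) under α to get the higher moments, the integral (without the A² prefactor) comes out to √(π)·w.
So A² = (√(π)·w)^(−1).
Substituting w = 0.708 gives A² = 0.7969, so A = 0.8927.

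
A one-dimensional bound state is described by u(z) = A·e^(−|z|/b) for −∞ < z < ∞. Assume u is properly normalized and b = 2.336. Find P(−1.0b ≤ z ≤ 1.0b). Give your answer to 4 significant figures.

|u|² is the probability density, so P = ∫_{−1.0b}^{1.0b} |u|² dz.
The normalization integral ∫|u|²dz over the whole domain equals b·A², and A² cancels in the ratio.
Both integrals are even about z = 0, so only the z ≥ 0 halves are needed (the factors of 2 cancel). Let t = z/b; then A² and the length scale cancel, so P = ∫_{0}^{1.0} e^(-2·t) dt ÷ ∫_{0}^{∞} e^(-2·t) dt.
With ∫ e^(-2·t) dt = -e^(-2·t)/2 + C, the region integral is 1/2 - e^(-2)/2 and the full one is 1/2.
The result is P = 0.86466.

P ≈ 0.8647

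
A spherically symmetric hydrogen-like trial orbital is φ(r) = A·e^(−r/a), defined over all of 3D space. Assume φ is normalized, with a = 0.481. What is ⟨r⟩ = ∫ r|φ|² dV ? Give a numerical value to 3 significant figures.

⟨r⟩ = ∫ r |φ|² 4πr² dr over the full domain.
Recall ∫₀^∞ r^m e^(−r/β) dr = m!·β^(m+1), since the A² factors cancel between numerator and denominator, ⟨r⟩ = 3·a/2.
Putting a = 0.481 gives 0.7215.

⟨r⟩ ≈ 0.722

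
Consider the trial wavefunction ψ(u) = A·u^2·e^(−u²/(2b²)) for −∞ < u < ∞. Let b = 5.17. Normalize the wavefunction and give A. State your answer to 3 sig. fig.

A ≈ 0.0143

The normalization condition is ∫|ψ|² du = 1 from −∞ to ∞.
Using the Gaussian integral ∫_{−∞}^{∞} e^(−αu²) du = √(π/α), carrying out the integral gives A² · 3·√(π)·b^5/4.
Setting this equal to 1 gives A² = 1/(3·√(π)·b^5/4).
Plugging in b = 5.17 yields A = 0.01427.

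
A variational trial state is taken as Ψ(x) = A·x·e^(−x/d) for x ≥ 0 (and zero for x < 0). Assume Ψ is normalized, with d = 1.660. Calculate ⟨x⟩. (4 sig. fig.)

By definition ⟨x⟩ = ∫ x |Ψ(x)|² dx.
Since the A² factors cancel between numerator and denominator, ⟨x⟩ = 3·d/2.
Putting d = 1.660 gives 2.4900.

⟨x⟩ ≈ 2.490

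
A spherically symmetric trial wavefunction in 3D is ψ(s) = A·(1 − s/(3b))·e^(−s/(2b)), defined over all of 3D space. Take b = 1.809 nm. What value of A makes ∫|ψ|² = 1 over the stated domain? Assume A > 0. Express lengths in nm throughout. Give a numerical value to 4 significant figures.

The normalization condition is ∫|ψ|² 4πs² ds = 1 from 0 to ∞.
With ∫₀^∞ s^4 e^(−αs) ds = 4!/α^5, the integral (without the A² prefactor) comes out to 8·π·b^3/3.
Setting this equal to 1 gives A² = 1/(8·π·b^3/3).
With b = 1.809: A² = 0.020163 and A = 0.14200.

A ≈ 0.1420 nm^(-3/2)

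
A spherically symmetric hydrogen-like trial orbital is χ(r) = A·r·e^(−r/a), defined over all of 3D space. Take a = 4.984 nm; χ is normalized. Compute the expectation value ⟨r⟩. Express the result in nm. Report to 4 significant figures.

⟨r⟩ ≈ 12.46 nm

By definition ⟨r⟩ = ∫ r |χ(r)|² 4πr² dr.
Evaluating both integrals, ⟨r⟩ = 5·a/2.
With a = 4.984, ⟨r⟩ = 12.460.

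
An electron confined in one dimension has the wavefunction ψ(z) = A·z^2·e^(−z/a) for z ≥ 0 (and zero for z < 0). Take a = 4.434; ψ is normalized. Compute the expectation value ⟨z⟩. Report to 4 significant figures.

⟨z⟩ ≈ 11.09

⟨z⟩ = ∫ z |ψ|² dz over the full domain.
Since the A² factors cancel between numerator and denominator, ⟨z⟩ = 5·a/2.
Putting a = 4.434 gives 11.085.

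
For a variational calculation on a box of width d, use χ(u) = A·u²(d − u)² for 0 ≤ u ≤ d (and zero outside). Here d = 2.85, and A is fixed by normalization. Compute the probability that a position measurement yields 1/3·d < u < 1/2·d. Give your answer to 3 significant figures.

|χ|² is the probability density, so P = ∫_{1/3·d}^{1/2·d} |χ|² du.
Since A² = 1/(d^9/630), this is the region integral divided by the full normalization integral.
Substituting t = u/d, A² and the length scale cancel in the ratio: P = ∫_{1/3}^{1/2} t^4·(1 - t)^4 dt / ∫_{0}^{1} t^4·(1 - t)^4 dt.
With ∫ t^4·(1 - t)^4 dt = t^5·(70·t^4 - 315·t^3 + 540·t^2 - 420·t + 126)/630 + C, the region integral is ≈ 0.00056374 and the full one is 1/630.
Evaluating gives P = 0.3552.

P ≈ 0.355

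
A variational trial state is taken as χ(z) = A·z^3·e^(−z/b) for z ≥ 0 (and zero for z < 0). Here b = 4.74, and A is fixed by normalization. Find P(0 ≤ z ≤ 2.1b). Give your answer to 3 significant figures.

P ≈ 0.133

P = ∫_{0}^{2.1b} |χ(z)|² dz.
With A² fixed by ∫|χ|² = 1, i.e. A² = (45·b^7/8)^(−1), substitute and integrate.
In terms of u = z/b (A² and the length scale cancel between numerator and denominator), P = [∫_{0}^{2.1} u^6·e^(-2·u) du] / [∫_{0}^{∞} u^6·e^(-2·u) du].
Using ∫ u^6·e^(-2·u) du = -(4·u^6 + 12·u^5 + 30·u^4 + 60·u^3 + 90·u^2 + 90·u + 45)·e^(-2·u)/8, the numerator is ≈ 0.74552 and the denominator is 45/8.
This works out to P = 0.1325.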